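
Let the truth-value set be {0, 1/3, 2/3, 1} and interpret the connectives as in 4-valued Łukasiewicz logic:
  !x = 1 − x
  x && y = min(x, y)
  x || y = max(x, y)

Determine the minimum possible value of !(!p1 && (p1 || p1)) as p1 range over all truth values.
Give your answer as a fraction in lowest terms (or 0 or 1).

Take p1 = 1/3:
!p1 = !1/3 = 2/3
p1 || p1 = 1/3 || 1/3 = 1/3
!p1 && (p1 || p1) = 2/3 && 1/3 = 1/3
!(!p1 && (p1 || p1)) = !1/3 = 2/3
No assignment yields a value below 2/3, so this is the minimum.

2/3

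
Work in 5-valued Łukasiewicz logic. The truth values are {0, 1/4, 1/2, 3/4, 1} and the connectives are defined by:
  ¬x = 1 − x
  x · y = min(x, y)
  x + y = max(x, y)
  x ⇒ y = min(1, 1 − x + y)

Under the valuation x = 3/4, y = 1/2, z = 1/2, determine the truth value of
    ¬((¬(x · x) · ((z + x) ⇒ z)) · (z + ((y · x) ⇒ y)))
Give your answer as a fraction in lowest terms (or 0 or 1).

3/4

x · x = 3/4 · 3/4 = 3/4
¬(x · x) = ¬3/4 = 1/4
z + x = 1/2 + 3/4 = 3/4
(z + x) ⇒ z = 3/4 ⇒ 1/2 = 3/4
¬(x · x) · ((z + x) ⇒ z) = 1/4 · 3/4 = 1/4
y · x = 1/2 · 3/4 = 1/2
(y · x) ⇒ y = 1/2 ⇒ 1/2 = 1
z + ((y · x) ⇒ y) = 1/2 + 1 = 1
(¬(x · x) · ((z + x) ⇒ z)) · (z + ((y · x) ⇒ y)) = 1/4 · 1 = 1/4
¬((¬(x · x) · ((z + x) ⇒ z)) · (z + ((y · x) ⇒ y))) = ¬1/4 = 3/4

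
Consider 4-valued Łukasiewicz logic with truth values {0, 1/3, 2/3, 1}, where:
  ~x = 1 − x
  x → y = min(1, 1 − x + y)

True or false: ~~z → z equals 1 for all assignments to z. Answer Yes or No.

Yes

z = 0 ↦ 1
z = 1/3 ↦ 1
z = 2/3 ↦ 1
z = 1 ↦ 1
Every assignment gives a value ≥ 1.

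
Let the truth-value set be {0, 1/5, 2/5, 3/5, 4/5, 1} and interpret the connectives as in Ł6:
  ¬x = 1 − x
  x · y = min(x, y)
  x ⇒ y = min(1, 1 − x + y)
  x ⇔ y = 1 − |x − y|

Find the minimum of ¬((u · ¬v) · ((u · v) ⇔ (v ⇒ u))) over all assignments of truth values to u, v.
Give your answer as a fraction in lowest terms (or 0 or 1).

3/5

Take u = 2/5, v = 2/5:
¬v = ¬2/5 = 3/5
u · ¬v = 2/5 · 3/5 = 2/5
u · v = 2/5 · 2/5 = 2/5
v ⇒ u = 2/5 ⇒ 2/5 = 1
(u · v) ⇔ (v ⇒ u) = 2/5 ⇔ 1 = 2/5
(u · ¬v) · ((u · v) ⇔ (v ⇒ u)) = 2/5 · 2/5 = 2/5
¬((u · ¬v) · ((u · v) ⇔ (v ⇒ u))) = ¬2/5 = 3/5
No assignment yields a value below 3/5, so this is the minimum.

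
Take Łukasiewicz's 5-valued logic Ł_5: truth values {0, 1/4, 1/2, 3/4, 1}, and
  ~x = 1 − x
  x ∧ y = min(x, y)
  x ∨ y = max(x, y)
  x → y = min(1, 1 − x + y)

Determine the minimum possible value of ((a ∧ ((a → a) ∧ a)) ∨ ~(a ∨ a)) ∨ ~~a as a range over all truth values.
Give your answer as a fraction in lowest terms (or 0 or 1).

1/2

Take a = 1/2:
a → a = 1/2 → 1/2 = 1
(a → a) ∧ a = 1 ∧ 1/2 = 1/2
a ∧ ((a → a) ∧ a) = 1/2 ∧ 1/2 = 1/2
a ∨ a = 1/2 ∨ 1/2 = 1/2
~(a ∨ a) = ~1/2 = 1/2
(a ∧ ((a → a) ∧ a)) ∨ ~(a ∨ a) = 1/2 ∨ 1/2 = 1/2
~a = ~1/2 = 1/2
~~a = ~1/2 = 1/2
((a ∧ ((a → a) ∧ a)) ∨ ~(a ∨ a)) ∨ ~~a = 1/2 ∨ 1/2 = 1/2
No assignment yields a value below 1/2, so this is the minimum.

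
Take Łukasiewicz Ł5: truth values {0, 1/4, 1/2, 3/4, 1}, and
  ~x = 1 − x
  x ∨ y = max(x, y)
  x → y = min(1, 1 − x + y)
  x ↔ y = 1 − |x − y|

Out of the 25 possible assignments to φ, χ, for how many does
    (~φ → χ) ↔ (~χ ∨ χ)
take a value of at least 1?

9

value 1: 9 assignments (counts)
value 3/4: 9 assignments
value 1/2: 5 assignments
value 1/4: 1 assignment
value 0: 1 assignment
So 9 of the 25 assignments meet the threshold.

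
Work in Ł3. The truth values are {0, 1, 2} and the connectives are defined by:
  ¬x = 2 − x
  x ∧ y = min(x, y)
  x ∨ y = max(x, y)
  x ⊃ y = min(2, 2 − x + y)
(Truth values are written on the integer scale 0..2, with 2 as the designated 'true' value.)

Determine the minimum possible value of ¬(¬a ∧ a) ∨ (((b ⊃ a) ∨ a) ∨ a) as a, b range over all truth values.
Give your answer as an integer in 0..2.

Take a = 1, b = 2:
¬a = ¬1 = 1
¬a ∧ a = 1 ∧ 1 = 1
¬(¬a ∧ a) = ¬1 = 1
b ⊃ a = 2 ⊃ 1 = 1
(b ⊃ a) ∨ a = 1 ∨ 1 = 1
((b ⊃ a) ∨ a) ∨ a = 1 ∨ 1 = 1
¬(¬a ∧ a) ∨ (((b ⊃ a) ∨ a) ∨ a) = 1 ∨ 1 = 1
No assignment yields a value below 1, so this is the minimum.

1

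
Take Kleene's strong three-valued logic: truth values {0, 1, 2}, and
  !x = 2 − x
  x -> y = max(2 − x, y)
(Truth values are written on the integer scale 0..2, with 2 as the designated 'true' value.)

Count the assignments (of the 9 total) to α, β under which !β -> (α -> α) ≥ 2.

α = 0, β = 0 ↦ 2  ≥
α = 0, β = 1 ↦ 2  ≥
α = 0, β = 2 ↦ 2  ≥
α = 1, β = 0 ↦ 1  <
α = 1, β = 1 ↦ 1  <
α = 1, β = 2 ↦ 2  ≥
α = 2, β = 0 ↦ 2  ≥
α = 2, β = 1 ↦ 2  ≥
α = 2, β = 2 ↦ 2  ≥
So 7 of the 9 assignments meet the threshold.

7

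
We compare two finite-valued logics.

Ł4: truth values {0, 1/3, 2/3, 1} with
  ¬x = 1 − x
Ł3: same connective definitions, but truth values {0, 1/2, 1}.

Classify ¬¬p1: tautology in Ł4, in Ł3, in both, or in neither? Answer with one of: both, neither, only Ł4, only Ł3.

In Ł4: at p1 = 0 the value is 0 — not a tautology.
In Ł3: at p1 = 0 the value is 0 — not a tautology.

neither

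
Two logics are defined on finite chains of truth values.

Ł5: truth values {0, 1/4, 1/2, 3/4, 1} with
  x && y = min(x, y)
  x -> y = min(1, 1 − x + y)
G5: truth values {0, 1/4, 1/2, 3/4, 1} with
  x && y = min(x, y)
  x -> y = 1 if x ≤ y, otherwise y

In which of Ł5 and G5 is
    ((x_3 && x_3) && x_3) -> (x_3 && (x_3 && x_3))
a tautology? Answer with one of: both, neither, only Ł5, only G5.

In Ł5: every assignment gives 1 — tautology.
In G5: every assignment gives 1 — tautology.

both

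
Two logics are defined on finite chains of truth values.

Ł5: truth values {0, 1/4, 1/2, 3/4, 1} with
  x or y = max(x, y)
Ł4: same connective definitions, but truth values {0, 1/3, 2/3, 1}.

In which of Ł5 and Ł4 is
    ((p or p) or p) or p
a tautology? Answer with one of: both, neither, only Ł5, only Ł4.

In Ł5: at p = 0 the value is 0 — not a tautology.
In Ł4: at p = 0 the value is 0 — not a tautology.

neither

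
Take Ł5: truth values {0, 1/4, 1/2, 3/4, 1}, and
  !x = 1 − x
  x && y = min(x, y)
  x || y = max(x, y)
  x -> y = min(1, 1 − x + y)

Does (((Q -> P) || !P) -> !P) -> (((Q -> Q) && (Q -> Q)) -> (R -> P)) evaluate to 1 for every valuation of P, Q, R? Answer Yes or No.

No

Counterexample: take P = 0, Q = 0, R = 1/4.
Q -> P = 0 -> 0 = 1
!P = !0 = 1
(Q -> P) || !P = 1 || 1 = 1
!P = !0 = 1
((Q -> P) || !P) -> !P = 1 -> 1 = 1
Q -> Q = 0 -> 0 = 1
Q -> Q = 0 -> 0 = 1
(Q -> Q) && (Q -> Q) = 1 && 1 = 1
R -> P = 1/4 -> 0 = 3/4
((Q -> Q) && (Q -> Q)) -> (R -> P) = 1 -> 3/4 = 3/4
(((Q -> P) || !P) -> !P) -> (((Q -> Q) && (Q -> Q)) -> (R -> P)) = 1 -> 3/4 = 3/4
This gives 3/4 ≠ 1.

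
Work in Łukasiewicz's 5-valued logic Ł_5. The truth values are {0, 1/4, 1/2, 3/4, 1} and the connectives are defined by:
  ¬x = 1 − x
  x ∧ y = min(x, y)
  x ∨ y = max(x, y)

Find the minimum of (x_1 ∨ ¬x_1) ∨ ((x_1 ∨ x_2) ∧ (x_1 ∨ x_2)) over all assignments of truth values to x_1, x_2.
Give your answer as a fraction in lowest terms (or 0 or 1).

1/2

Take x_1 = 1/2, x_2 = 0:
¬x_1 = ¬1/2 = 1/2
x_1 ∨ ¬x_1 = 1/2 ∨ 1/2 = 1/2
x_1 ∨ x_2 = 1/2 ∨ 0 = 1/2
x_1 ∨ x_2 = 1/2 ∨ 0 = 1/2
(x_1 ∨ x_2) ∧ (x_1 ∨ x_2) = 1/2 ∧ 1/2 = 1/2
(x_1 ∨ ¬x_1) ∨ ((x_1 ∨ x_2) ∧ (x_1 ∨ x_2)) = 1/2 ∨ 1/2 = 1/2
No assignment yields a value below 1/2, so this is the minimum.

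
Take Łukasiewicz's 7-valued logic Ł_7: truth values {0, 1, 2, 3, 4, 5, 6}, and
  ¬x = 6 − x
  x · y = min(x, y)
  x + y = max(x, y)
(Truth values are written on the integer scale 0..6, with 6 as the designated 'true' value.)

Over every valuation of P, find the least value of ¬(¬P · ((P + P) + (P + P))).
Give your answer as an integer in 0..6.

Take P = 3:
¬P = ¬3 = 3
P + P = 3 + 3 = 3
P + P = 3 + 3 = 3
(P + P) + (P + P) = 3 + 3 = 3
¬P · ((P + P) + (P + P)) = 3 · 3 = 3
¬(¬P · ((P + P) + (P + P))) = ¬3 = 3
No assignment yields a value below 3, so this is the minimum.

3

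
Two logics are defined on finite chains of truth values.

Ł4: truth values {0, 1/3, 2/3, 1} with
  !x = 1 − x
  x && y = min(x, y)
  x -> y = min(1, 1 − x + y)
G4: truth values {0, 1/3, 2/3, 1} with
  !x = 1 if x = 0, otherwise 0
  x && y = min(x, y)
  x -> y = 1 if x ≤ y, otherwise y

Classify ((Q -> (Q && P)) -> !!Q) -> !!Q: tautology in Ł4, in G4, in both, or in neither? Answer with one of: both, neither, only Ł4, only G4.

In Ł4: at P = 0, Q = 1/3 the value is 2/3 — not a tautology.
In G4: every assignment gives 1 — tautology.

only G4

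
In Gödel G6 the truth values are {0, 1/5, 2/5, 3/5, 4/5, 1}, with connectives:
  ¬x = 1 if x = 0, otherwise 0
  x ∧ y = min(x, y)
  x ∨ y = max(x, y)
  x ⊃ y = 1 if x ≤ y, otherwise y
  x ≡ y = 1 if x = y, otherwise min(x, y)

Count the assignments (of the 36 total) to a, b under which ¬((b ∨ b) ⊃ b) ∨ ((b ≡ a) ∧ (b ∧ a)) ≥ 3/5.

value 1: 1 assignment (counts)
value 4/5: 3 assignments (counts)
value 3/5: 5 assignments (counts)
value 2/5: 7 assignments
value 1/5: 9 assignments
value 0: 11 assignments
So 9 of the 36 assignments meet the threshold.

9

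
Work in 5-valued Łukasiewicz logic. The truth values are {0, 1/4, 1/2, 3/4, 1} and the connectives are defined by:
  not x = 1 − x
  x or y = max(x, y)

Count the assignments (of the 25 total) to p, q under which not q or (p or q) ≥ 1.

value 1: 13 assignments (counts)
value 3/4: 9 assignments
value 1/2: 3 assignments
So 13 of the 25 assignments meet the threshold.

13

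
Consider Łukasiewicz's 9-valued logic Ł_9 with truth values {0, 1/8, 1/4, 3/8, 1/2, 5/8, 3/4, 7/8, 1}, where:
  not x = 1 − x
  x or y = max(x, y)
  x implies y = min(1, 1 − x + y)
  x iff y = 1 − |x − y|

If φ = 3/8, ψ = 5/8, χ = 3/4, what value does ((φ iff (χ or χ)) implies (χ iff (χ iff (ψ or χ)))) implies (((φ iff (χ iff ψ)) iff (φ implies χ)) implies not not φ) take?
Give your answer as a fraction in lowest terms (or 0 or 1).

7/8

χ or χ = 3/4 or 3/4 = 3/4
φ iff (χ or χ) = 3/8 iff 3/4 = 5/8
ψ or χ = 5/8 or 3/4 = 3/4
χ iff (ψ or χ) = 3/4 iff 3/4 = 1
χ iff (χ iff (ψ or χ)) = 3/4 iff 1 = 3/4
(φ iff (χ or χ)) implies (χ iff (χ iff (ψ or χ))) = 5/8 implies 3/4 = 1
χ iff ψ = 3/4 iff 5/8 = 7/8
φ iff (χ iff ψ) = 3/8 iff 7/8 = 1/2
φ implies χ = 3/8 implies 3/4 = 1
(φ iff (χ iff ψ)) iff (φ implies χ) = 1/2 iff 1 = 1/2
not φ = not 3/8 = 5/8
not not φ = not 5/8 = 3/8
((φ iff (χ iff ψ)) iff (φ implies χ)) implies not not φ = 1/2 implies 3/8 = 7/8
((φ iff (χ or χ)) implies (χ iff (χ iff (ψ or χ)))) implies (((φ iff (χ iff ψ)) iff (φ implies χ)) implies not not φ) = 1 implies 7/8 = 7/8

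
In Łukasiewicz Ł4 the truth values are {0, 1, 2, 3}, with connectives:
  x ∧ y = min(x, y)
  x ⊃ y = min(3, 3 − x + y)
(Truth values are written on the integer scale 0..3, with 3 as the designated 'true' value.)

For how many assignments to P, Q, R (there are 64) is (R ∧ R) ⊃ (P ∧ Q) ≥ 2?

value 3: 30 assignments (counts)
value 2: 15 assignments (counts)
value 1: 12 assignments
value 0: 7 assignments
So 45 of the 64 assignments meet the threshold.

45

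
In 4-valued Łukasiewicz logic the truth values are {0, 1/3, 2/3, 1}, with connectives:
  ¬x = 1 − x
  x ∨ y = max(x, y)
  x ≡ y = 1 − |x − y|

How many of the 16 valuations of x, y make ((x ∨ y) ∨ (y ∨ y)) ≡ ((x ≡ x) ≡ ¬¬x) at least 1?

10

x = 0, y = 0 ↦ 1  ≥
x = 0, y = 1/3 ↦ 2/3  <
x = 0, y = 2/3 ↦ 1/3  <
x = 0, y = 1 ↦ 0  <
x = 1/3, y = 0 ↦ 1  ≥
x = 1/3, y = 1/3 ↦ 1  ≥
x = 1/3, y = 2/3 ↦ 2/3  <
x = 1/3, y = 1 ↦ 1/3  <
x = 2/3, y = 0 ↦ 1  ≥
x = 2/3, y = 1/3 ↦ 1  ≥
x = 2/3, y = 2/3 ↦ 1  ≥
x = 2/3, y = 1 ↦ 2/3  <
x = 1, y = 0 ↦ 1  ≥
x = 1, y = 1/3 ↦ 1  ≥
x = 1, y = 2/3 ↦ 1  ≥
x = 1, y = 1 ↦ 1  ≥
So 10 of the 16 assignments meet the threshold.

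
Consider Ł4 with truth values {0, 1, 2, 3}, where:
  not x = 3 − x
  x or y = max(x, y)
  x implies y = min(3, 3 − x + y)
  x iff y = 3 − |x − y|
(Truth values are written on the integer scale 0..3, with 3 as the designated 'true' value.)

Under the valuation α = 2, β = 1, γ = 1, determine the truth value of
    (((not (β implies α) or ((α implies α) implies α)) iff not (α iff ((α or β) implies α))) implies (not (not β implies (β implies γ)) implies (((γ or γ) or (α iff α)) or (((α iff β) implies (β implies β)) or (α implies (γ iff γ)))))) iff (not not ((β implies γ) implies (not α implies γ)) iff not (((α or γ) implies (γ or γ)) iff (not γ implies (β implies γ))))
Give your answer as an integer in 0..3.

1

β implies α = 1 implies 2 = 3
not (β implies α) = not 3 = 0
α implies α = 2 implies 2 = 3
(α implies α) implies α = 3 implies 2 = 2
not (β implies α) or ((α implies α) implies α) = 0 or 2 = 2
α or β = 2 or 1 = 2
(α or β) implies α = 2 implies 2 = 3
α iff ((α or β) implies α) = 2 iff 3 = 2
not (α iff ((α or β) implies α)) = not 2 = 1
(not (β implies α) or ((α implies α) implies α)) iff not (α iff ((α or β) implies α)) = 2 iff 1 = 2
not β = not 1 = 2
β implies γ = 1 implies 1 = 3
not β implies (β implies γ) = 2 implies 3 = 3
not (not β implies (β implies γ)) = not 3 = 0
γ or γ = 1 or 1 = 1
α iff α = 2 iff 2 = 3
(γ or γ) or (α iff α) = 1 or 3 = 3
α iff β = 2 iff 1 = 2
β implies β = 1 implies 1 = 3
(α iff β) implies (β implies β) = 2 implies 3 = 3
γ iff γ = 1 iff 1 = 3
α implies (γ iff γ) = 2 implies 3 = 3
((α iff β) implies (β implies β)) or (α implies (γ iff γ)) = 3 or 3 = 3
((γ or γ) or (α iff α)) or (((α iff β) implies (β implies β)) or (α implies (γ iff γ))) = 3 or 3 = 3
not (not β implies (β implies γ)) implies (((γ or γ) or (α iff α)) or (((α iff β) implies (β implies β)) or (α implies (γ iff γ)))) = 0 implies 3 = 3
((not (β implies α) or ((α implies α) implies α)) iff not (α iff ((α or β) implies α))) implies (not (not β implies (β implies γ)) implies (((γ or γ) or (α iff α)) or (((α iff β) implies (β implies β)) or (α implies (γ iff γ))))) = 2 implies 3 = 3
β implies γ = 1 implies 1 = 3
not α = not 2 = 1
not α implies γ = 1 implies 1 = 3
(β implies γ) implies (not α implies γ) = 3 implies 3 = 3
not ((β implies γ) implies (not α implies γ)) = not 3 = 0
not not ((β implies γ) implies (not α implies γ)) = not 0 = 3
α or γ = 2 or 1 = 2
γ or γ = 1 or 1 = 1
(α or γ) implies (γ or γ) = 2 implies 1 = 2
not γ = not 1 = 2
β implies γ = 1 implies 1 = 3
not γ implies (β implies γ) = 2 implies 3 = 3
((α or γ) implies (γ or γ)) iff (not γ implies (β implies γ)) = 2 iff 3 = 2
not (((α or γ) implies (γ or γ)) iff (not γ implies (β implies γ))) = not 2 = 1
not not ((β implies γ) implies (not α implies γ)) iff not (((α or γ) implies (γ or γ)) iff (not γ implies (β implies γ))) = 3 iff 1 = 1
(((not (β implies α) or ((α implies α) implies α)) iff not (α iff ((α or β) implies α))) implies (not (not β implies (β implies γ)) implies (((γ or γ) or (α iff α)) or (((α iff β) implies (β implies β)) or (α implies (γ iff γ)))))) iff (not not ((β implies γ) implies (not α implies γ)) iff not (((α or γ) implies (γ or γ)) iff (not γ implies (β implies γ)))) = 3 iff 1 = 1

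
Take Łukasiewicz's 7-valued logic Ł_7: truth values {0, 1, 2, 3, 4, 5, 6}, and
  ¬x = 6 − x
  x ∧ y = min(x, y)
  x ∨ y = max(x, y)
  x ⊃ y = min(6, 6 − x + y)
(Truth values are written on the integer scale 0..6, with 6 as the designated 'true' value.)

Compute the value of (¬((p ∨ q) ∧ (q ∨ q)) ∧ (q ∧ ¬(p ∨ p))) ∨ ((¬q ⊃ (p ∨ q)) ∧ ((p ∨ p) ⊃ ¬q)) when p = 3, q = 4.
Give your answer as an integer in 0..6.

p ∨ q = 3 ∨ 4 = 4
q ∨ q = 4 ∨ 4 = 4
(p ∨ q) ∧ (q ∨ q) = 4 ∧ 4 = 4
¬((p ∨ q) ∧ (q ∨ q)) = ¬4 = 2
p ∨ p = 3 ∨ 3 = 3
¬(p ∨ p) = ¬3 = 3
q ∧ ¬(p ∨ p) = 4 ∧ 3 = 3
¬((p ∨ q) ∧ (q ∨ q)) ∧ (q ∧ ¬(p ∨ p)) = 2 ∧ 3 = 2
¬q = ¬4 = 2
p ∨ q = 3 ∨ 4 = 4
¬q ⊃ (p ∨ q) = 2 ⊃ 4 = 6
p ∨ p = 3 ∨ 3 = 3
¬q = ¬4 = 2
(p ∨ p) ⊃ ¬q = 3 ⊃ 2 = 5
(¬q ⊃ (p ∨ q)) ∧ ((p ∨ p) ⊃ ¬q) = 6 ∧ 5 = 5
(¬((p ∨ q) ∧ (q ∨ q)) ∧ (q ∧ ¬(p ∨ p))) ∨ ((¬q ⊃ (p ∨ q)) ∧ ((p ∨ p) ⊃ ¬q)) = 2 ∨ 5 = 5

5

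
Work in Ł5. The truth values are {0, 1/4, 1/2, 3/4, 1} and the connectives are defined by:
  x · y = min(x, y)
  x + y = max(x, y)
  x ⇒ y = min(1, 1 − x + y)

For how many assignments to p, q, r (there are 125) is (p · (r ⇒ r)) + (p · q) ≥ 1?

25

value 1: 25 assignments (counts)
value 3/4: 25 assignments
value 1/2: 25 assignments
value 1/4: 25 assignments
value 0: 25 assignments
So 25 of the 125 assignments meet the threshold.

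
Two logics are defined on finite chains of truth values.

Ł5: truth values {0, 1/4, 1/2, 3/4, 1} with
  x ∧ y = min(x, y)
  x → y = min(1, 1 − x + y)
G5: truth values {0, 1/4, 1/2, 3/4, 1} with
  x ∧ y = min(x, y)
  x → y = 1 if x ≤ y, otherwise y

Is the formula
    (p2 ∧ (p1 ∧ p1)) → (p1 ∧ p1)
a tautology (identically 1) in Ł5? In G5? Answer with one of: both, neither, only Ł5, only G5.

both

In Ł5: every assignment gives 1 — tautology.
In G5: every assignment gives 1 — tautology.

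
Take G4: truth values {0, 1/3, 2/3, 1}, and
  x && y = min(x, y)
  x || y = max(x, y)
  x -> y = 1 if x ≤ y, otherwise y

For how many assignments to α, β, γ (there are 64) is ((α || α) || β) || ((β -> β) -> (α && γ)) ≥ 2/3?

48

value 1: 28 assignments (counts)
value 2/3: 20 assignments (counts)
value 1/3: 12 assignments
value 0: 4 assignments
So 48 of the 64 assignments meet the threshold.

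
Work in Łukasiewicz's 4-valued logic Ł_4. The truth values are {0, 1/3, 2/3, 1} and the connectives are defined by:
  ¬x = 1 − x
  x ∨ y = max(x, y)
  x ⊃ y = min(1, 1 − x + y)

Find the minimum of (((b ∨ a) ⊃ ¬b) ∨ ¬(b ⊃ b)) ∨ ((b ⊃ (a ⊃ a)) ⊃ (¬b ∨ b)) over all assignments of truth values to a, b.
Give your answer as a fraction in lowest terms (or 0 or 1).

Take a = 0, b = 2/3:
b ∨ a = 2/3 ∨ 0 = 2/3
¬b = ¬2/3 = 1/3
(b ∨ a) ⊃ ¬b = 2/3 ⊃ 1/3 = 2/3
b ⊃ b = 2/3 ⊃ 2/3 = 1
¬(b ⊃ b) = ¬1 = 0
((b ∨ a) ⊃ ¬b) ∨ ¬(b ⊃ b) = 2/3 ∨ 0 = 2/3
a ⊃ a = 0 ⊃ 0 = 1
b ⊃ (a ⊃ a) = 2/3 ⊃ 1 = 1
¬b = ¬2/3 = 1/3
¬b ∨ b = 1/3 ∨ 2/3 = 2/3
(b ⊃ (a ⊃ a)) ⊃ (¬b ∨ b) = 1 ⊃ 2/3 = 2/3
(((b ∨ a) ⊃ ¬b) ∨ ¬(b ⊃ b)) ∨ ((b ⊃ (a ⊃ a)) ⊃ (¬b ∨ b)) = 2/3 ∨ 2/3 = 2/3
No assignment yields a value below 2/3, so this is the minimum.

2/3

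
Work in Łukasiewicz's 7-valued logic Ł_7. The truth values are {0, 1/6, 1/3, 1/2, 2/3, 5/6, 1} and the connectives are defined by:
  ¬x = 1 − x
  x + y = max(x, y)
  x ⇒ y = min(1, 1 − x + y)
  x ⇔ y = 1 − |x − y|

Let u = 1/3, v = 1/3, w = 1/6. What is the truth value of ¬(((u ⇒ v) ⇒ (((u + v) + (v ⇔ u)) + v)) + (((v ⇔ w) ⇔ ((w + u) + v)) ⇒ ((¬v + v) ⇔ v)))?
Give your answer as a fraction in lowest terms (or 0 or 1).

0

u ⇒ v = 1/3 ⇒ 1/3 = 1
u + v = 1/3 + 1/3 = 1/3
v ⇔ u = 1/3 ⇔ 1/3 = 1
(u + v) + (v ⇔ u) = 1/3 + 1 = 1
((u + v) + (v ⇔ u)) + v = 1 + 1/3 = 1
(u ⇒ v) ⇒ (((u + v) + (v ⇔ u)) + v) = 1 ⇒ 1 = 1
v ⇔ w = 1/3 ⇔ 1/6 = 5/6
w + u = 1/6 + 1/3 = 1/3
(w + u) + v = 1/3 + 1/3 = 1/3
(v ⇔ w) ⇔ ((w + u) + v) = 5/6 ⇔ 1/3 = 1/2
¬v = ¬1/3 = 2/3
¬v + v = 2/3 + 1/3 = 2/3
(¬v + v) ⇔ v = 2/3 ⇔ 1/3 = 2/3
((v ⇔ w) ⇔ ((w + u) + v)) ⇒ ((¬v + v) ⇔ v) = 1/2 ⇒ 2/3 = 1
((u ⇒ v) ⇒ (((u + v) + (v ⇔ u)) + v)) + (((v ⇔ w) ⇔ ((w + u) + v)) ⇒ ((¬v + v) ⇔ v)) = 1 + 1 = 1
¬(((u ⇒ v) ⇒ (((u + v) + (v ⇔ u)) + v)) + (((v ⇔ w) ⇔ ((w + u) + v)) ⇒ ((¬v + v) ⇔ v))) = ¬1 = 0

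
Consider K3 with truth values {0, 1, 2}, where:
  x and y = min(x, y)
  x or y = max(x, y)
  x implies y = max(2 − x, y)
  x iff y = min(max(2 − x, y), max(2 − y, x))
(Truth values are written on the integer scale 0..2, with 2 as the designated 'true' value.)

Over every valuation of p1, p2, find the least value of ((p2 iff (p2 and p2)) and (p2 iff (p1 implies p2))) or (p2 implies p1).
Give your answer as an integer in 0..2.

Take p1 = 0, p2 = 1:
p2 and p2 = 1 and 1 = 1
p2 iff (p2 and p2) = 1 iff 1 = 1
p1 implies p2 = 0 implies 1 = 2
p2 iff (p1 implies p2) = 1 iff 2 = 1
(p2 iff (p2 and p2)) and (p2 iff (p1 implies p2)) = 1 and 1 = 1
p2 implies p1 = 1 implies 0 = 1
((p2 iff (p2 and p2)) and (p2 iff (p1 implies p2))) or (p2 implies p1) = 1 or 1 = 1
No assignment yields a value below 1, so this is the minimum.

1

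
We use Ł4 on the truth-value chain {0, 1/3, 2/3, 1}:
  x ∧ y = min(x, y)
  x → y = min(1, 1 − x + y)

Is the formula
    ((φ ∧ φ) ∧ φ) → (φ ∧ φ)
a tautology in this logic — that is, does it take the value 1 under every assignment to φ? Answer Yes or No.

Yes

φ = 0 ↦ 1
φ = 1/3 ↦ 1
φ = 2/3 ↦ 1
φ = 1 ↦ 1
Every assignment gives a value ≥ 1.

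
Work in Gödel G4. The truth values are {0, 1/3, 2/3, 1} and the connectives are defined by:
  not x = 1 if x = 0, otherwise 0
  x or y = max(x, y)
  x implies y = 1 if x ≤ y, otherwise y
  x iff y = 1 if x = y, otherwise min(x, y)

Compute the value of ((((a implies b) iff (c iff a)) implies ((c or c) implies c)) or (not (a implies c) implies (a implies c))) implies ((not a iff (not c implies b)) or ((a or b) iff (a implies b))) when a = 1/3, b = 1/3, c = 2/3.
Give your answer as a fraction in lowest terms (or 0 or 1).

1/3

a implies b = 1/3 implies 1/3 = 1
c iff a = 2/3 iff 1/3 = 1/3
(a implies b) iff (c iff a) = 1 iff 1/3 = 1/3
c or c = 2/3 or 2/3 = 2/3
(c or c) implies c = 2/3 implies 2/3 = 1
((a implies b) iff (c iff a)) implies ((c or c) implies c) = 1/3 implies 1 = 1
a implies c = 1/3 implies 2/3 = 1
not (a implies c) = not 1 = 0
a implies c = 1/3 implies 2/3 = 1
not (a implies c) implies (a implies c) = 0 implies 1 = 1
(((a implies b) iff (c iff a)) implies ((c or c) implies c)) or (not (a implies c) implies (a implies c)) = 1 or 1 = 1
not a = not 1/3 = 0
not c = not 2/3 = 0
not c implies b = 0 implies 1/3 = 1
not a iff (not c implies b) = 0 iff 1 = 0
a or b = 1/3 or 1/3 = 1/3
a implies b = 1/3 implies 1/3 = 1
(a or b) iff (a implies b) = 1/3 iff 1 = 1/3
(not a iff (not c implies b)) or ((a or b) iff (a implies b)) = 0 or 1/3 = 1/3
((((a implies b) iff (c iff a)) implies ((c or c) implies c)) or (not (a implies c) implies (a implies c))) implies ((not a iff (not c implies b)) or ((a or b) iff (a implies b))) = 1 implies 1/3 = 1/3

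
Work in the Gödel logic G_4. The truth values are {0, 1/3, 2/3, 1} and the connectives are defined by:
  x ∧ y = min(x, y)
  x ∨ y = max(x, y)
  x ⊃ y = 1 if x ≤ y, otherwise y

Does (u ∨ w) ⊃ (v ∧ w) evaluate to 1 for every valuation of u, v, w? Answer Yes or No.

Counterexample: take u = 0, v = 0, w = 1/3.
u ∨ w = 0 ∨ 1/3 = 1/3
v ∧ w = 0 ∧ 1/3 = 0
(u ∨ w) ⊃ (v ∧ w) = 1/3 ⊃ 0 = 0
This gives 0 ≠ 1.

No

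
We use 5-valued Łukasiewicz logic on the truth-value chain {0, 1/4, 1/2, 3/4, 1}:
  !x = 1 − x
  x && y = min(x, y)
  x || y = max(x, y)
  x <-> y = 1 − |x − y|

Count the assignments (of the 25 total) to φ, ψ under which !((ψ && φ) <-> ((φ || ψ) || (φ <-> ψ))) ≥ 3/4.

10

value 1: 3 assignments (counts)
value 3/4: 7 assignments (counts)
value 1/2: 9 assignments
value 1/4: 5 assignments
value 0: 1 assignment
So 10 of the 25 assignments meet the threshold.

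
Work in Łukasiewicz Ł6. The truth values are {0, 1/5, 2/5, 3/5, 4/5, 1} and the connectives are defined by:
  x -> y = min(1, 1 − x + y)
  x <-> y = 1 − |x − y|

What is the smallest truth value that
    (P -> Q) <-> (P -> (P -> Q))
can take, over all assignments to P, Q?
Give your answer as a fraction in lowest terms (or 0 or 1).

Take P = 2/5, Q = 0:
P -> Q = 2/5 -> 0 = 3/5
P -> Q = 2/5 -> 0 = 3/5
P -> (P -> Q) = 2/5 -> 3/5 = 1
(P -> Q) <-> (P -> (P -> Q)) = 3/5 <-> 1 = 3/5
No assignment yields a value below 3/5, so this is the minimum.

3/5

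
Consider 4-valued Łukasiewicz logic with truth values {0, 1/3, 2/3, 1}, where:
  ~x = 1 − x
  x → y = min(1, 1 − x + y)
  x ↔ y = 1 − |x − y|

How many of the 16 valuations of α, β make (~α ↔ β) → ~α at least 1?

α = 0, β = 0 ↦ 1  ≥
α = 0, β = 1/3 ↦ 1  ≥
α = 0, β = 2/3 ↦ 1  ≥
α = 0, β = 1 ↦ 1  ≥
α = 1/3, β = 0 ↦ 1  ≥
α = 1/3, β = 1/3 ↦ 1  ≥
α = 1/3, β = 2/3 ↦ 2/3  <
α = 1/3, β = 1 ↦ 1  ≥
α = 2/3, β = 0 ↦ 2/3  <
α = 2/3, β = 1/3 ↦ 1/3  <
α = 2/3, β = 2/3 ↦ 2/3  <
α = 2/3, β = 1 ↦ 1  ≥
α = 1, β = 0 ↦ 0  <
α = 1, β = 1/3 ↦ 1/3  <
α = 1, β = 2/3 ↦ 2/3  <
α = 1, β = 1 ↦ 1  ≥
So 9 of the 16 assignments meet the threshold.

9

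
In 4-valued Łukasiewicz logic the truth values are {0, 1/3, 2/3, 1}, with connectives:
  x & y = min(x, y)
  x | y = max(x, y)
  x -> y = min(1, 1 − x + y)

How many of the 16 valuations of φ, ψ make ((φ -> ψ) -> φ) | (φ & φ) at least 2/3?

9

φ = 0, ψ = 0 ↦ 0  <
φ = 0, ψ = 1/3 ↦ 0  <
φ = 0, ψ = 2/3 ↦ 0  <
φ = 0, ψ = 1 ↦ 0  <
φ = 1/3, ψ = 0 ↦ 2/3  ≥
φ = 1/3, ψ = 1/3 ↦ 1/3  <
φ = 1/3, ψ = 2/3 ↦ 1/3  <
φ = 1/3, ψ = 1 ↦ 1/3  <
φ = 2/3, ψ = 0 ↦ 1  ≥
φ = 2/3, ψ = 1/3 ↦ 1  ≥
φ = 2/3, ψ = 2/3 ↦ 2/3  ≥
φ = 2/3, ψ = 1 ↦ 2/3  ≥
φ = 1, ψ = 0 ↦ 1  ≥
φ = 1, ψ = 1/3 ↦ 1  ≥
φ = 1, ψ = 2/3 ↦ 1  ≥
φ = 1, ψ = 1 ↦ 1  ≥
So 9 of the 16 assignments meet the threshold.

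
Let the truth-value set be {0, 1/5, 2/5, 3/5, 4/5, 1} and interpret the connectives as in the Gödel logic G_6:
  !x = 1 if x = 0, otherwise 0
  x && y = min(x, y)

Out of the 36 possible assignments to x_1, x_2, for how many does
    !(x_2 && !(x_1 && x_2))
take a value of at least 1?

31

value 1: 31 assignments (counts)
value 0: 5 assignments
So 31 of the 36 assignments meet the threshold.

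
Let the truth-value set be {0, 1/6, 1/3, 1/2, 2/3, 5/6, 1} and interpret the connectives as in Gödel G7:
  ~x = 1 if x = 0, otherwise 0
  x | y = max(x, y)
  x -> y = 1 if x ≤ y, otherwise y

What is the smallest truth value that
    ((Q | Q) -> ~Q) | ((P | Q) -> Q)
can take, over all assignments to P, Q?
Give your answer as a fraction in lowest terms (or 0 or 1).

1/6

Take P = 1/3, Q = 1/6:
Q | Q = 1/6 | 1/6 = 1/6
~Q = ~1/6 = 0
(Q | Q) -> ~Q = 1/6 -> 0 = 0
P | Q = 1/3 | 1/6 = 1/3
(P | Q) -> Q = 1/3 -> 1/6 = 1/6
((Q | Q) -> ~Q) | ((P | Q) -> Q) = 0 | 1/6 = 1/6
No assignment yields a value below 1/6, so this is the minimum.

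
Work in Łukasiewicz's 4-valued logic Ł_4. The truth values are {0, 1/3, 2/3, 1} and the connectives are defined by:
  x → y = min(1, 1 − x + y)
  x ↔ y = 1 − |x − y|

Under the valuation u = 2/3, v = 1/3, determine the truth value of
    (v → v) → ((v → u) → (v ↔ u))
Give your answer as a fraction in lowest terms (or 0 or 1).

2/3

v → v = 1/3 → 1/3 = 1
v → u = 1/3 → 2/3 = 1
v ↔ u = 1/3 ↔ 2/3 = 2/3
(v → u) → (v ↔ u) = 1 → 2/3 = 2/3
(v → v) → ((v → u) → (v ↔ u)) = 1 → 2/3 = 2/3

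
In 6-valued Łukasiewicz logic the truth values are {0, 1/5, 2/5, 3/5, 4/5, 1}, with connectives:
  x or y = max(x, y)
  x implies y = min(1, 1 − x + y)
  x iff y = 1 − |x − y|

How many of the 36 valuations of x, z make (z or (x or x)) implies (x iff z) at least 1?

18

value 1: 18 assignments (counts)
value 4/5: 6 assignments
value 3/5: 4 assignments
value 2/5: 4 assignments
value 1/5: 2 assignments
value 0: 2 assignments
So 18 of the 36 assignments meet the threshold.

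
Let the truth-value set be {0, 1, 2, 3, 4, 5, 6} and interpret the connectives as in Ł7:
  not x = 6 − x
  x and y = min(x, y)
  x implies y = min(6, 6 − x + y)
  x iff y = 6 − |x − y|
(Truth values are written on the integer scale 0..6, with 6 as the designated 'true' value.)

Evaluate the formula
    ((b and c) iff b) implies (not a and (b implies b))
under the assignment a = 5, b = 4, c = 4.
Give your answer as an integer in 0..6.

1

b and c = 4 and 4 = 4
(b and c) iff b = 4 iff 4 = 6
not a = not 5 = 1
b implies b = 4 implies 4 = 6
not a and (b implies b) = 1 and 6 = 1
((b and c) iff b) implies (not a and (b implies b)) = 6 implies 1 = 1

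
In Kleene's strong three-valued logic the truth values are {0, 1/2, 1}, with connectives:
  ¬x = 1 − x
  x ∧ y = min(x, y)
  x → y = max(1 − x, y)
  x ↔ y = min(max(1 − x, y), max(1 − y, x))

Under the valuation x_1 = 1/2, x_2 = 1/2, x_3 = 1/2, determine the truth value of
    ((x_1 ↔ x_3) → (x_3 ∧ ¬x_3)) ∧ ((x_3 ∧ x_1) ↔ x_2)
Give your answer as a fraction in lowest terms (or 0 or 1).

x_1 ↔ x_3 = 1/2 ↔ 1/2 = 1/2
¬x_3 = ¬1/2 = 1/2
x_3 ∧ ¬x_3 = 1/2 ∧ 1/2 = 1/2
(x_1 ↔ x_3) → (x_3 ∧ ¬x_3) = 1/2 → 1/2 = 1/2
x_3 ∧ x_1 = 1/2 ∧ 1/2 = 1/2
(x_3 ∧ x_1) ↔ x_2 = 1/2 ↔ 1/2 = 1/2
((x_1 ↔ x_3) → (x_3 ∧ ¬x_3)) ∧ ((x_3 ∧ x_1) ↔ x_2) = 1/2 ∧ 1/2 = 1/2

1/2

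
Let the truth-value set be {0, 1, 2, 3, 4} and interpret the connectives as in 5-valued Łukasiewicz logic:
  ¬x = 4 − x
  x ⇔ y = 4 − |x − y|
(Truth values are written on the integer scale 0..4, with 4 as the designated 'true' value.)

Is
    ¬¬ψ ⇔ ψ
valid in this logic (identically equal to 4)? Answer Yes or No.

ψ = 0 ↦ 4
ψ = 1 ↦ 4
ψ = 2 ↦ 4
ψ = 3 ↦ 4
ψ = 4 ↦ 4
Every assignment gives a value ≥ 4.

Yes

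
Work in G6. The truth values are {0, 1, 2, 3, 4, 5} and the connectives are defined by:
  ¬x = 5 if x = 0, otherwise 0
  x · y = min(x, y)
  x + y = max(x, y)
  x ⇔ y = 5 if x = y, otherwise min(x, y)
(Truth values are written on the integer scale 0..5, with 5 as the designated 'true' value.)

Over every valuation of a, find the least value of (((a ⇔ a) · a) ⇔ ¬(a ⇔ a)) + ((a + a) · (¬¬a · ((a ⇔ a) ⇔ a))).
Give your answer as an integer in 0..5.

1

Take a = 1:
a ⇔ a = 1 ⇔ 1 = 5
(a ⇔ a) · a = 5 · 1 = 1
a ⇔ a = 1 ⇔ 1 = 5
¬(a ⇔ a) = ¬5 = 0
((a ⇔ a) · a) ⇔ ¬(a ⇔ a) = 1 ⇔ 0 = 0
a + a = 1 + 1 = 1
¬a = ¬1 = 0
¬¬a = ¬0 = 5
a ⇔ a = 1 ⇔ 1 = 5
(a ⇔ a) ⇔ a = 5 ⇔ 1 = 1
¬¬a · ((a ⇔ a) ⇔ a) = 5 · 1 = 1
(a + a) · (¬¬a · ((a ⇔ a) ⇔ a)) = 1 · 1 = 1
(((a ⇔ a) · a) ⇔ ¬(a ⇔ a)) + ((a + a) · (¬¬a · ((a ⇔ a) ⇔ a))) = 0 + 1 = 1
No assignment yields a value below 1, so this is the minimum.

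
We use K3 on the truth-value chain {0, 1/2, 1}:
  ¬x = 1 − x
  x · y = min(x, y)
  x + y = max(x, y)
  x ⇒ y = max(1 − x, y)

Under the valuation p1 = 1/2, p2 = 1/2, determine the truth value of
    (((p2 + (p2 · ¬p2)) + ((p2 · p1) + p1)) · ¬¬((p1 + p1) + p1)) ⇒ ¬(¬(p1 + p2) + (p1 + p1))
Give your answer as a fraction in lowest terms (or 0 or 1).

1/2

¬p2 = ¬1/2 = 1/2
p2 · ¬p2 = 1/2 · 1/2 = 1/2
p2 + (p2 · ¬p2) = 1/2 + 1/2 = 1/2
p2 · p1 = 1/2 · 1/2 = 1/2
(p2 · p1) + p1 = 1/2 + 1/2 = 1/2
(p2 + (p2 · ¬p2)) + ((p2 · p1) + p1) = 1/2 + 1/2 = 1/2
p1 + p1 = 1/2 + 1/2 = 1/2
(p1 + p1) + p1 = 1/2 + 1/2 = 1/2
¬((p1 + p1) + p1) = ¬1/2 = 1/2
¬¬((p1 + p1) + p1) = ¬1/2 = 1/2
((p2 + (p2 · ¬p2)) + ((p2 · p1) + p1)) · ¬¬((p1 + p1) + p1) = 1/2 · 1/2 = 1/2
p1 + p2 = 1/2 + 1/2 = 1/2
¬(p1 + p2) = ¬1/2 = 1/2
p1 + p1 = 1/2 + 1/2 = 1/2
¬(p1 + p2) + (p1 + p1) = 1/2 + 1/2 = 1/2
¬(¬(p1 + p2) + (p1 + p1)) = ¬1/2 = 1/2
(((p2 + (p2 · ¬p2)) + ((p2 · p1) + p1)) · ¬¬((p1 + p1) + p1)) ⇒ ¬(¬(p1 + p2) + (p1 + p1)) = 1/2 ⇒ 1/2 = 1/2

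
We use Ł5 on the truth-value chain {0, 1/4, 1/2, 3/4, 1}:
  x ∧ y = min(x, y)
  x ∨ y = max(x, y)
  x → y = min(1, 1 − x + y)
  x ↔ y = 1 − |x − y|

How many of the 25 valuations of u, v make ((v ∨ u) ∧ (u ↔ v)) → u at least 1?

19

value 1: 19 assignments (counts)
value 3/4: 5 assignments
value 1/2: 1 assignment
So 19 of the 25 assignments meet the threshold.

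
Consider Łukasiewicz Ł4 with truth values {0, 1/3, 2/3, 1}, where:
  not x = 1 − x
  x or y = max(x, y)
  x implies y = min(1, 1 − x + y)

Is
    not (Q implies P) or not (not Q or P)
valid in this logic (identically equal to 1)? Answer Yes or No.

No

Counterexample: take P = 0, Q = 0.
Q implies P = 0 implies 0 = 1
not (Q implies P) = not 1 = 0
not Q = not 0 = 1
not Q or P = 1 or 0 = 1
not (not Q or P) = not 1 = 0
not (Q implies P) or not (not Q or P) = 0 or 0 = 0
This gives 0 ≠ 1.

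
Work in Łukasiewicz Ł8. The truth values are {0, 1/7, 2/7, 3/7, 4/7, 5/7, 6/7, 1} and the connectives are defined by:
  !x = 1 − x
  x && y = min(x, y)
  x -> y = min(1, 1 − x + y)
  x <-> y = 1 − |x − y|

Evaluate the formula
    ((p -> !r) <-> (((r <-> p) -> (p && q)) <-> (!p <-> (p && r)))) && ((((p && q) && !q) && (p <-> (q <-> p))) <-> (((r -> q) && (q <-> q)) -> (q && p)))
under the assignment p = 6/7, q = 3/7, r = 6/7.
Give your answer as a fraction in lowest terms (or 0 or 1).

!r = !6/7 = 1/7
p -> !r = 6/7 -> 1/7 = 2/7
r <-> p = 6/7 <-> 6/7 = 1
p && q = 6/7 && 3/7 = 3/7
(r <-> p) -> (p && q) = 1 -> 3/7 = 3/7
!p = !6/7 = 1/7
p && r = 6/7 && 6/7 = 6/7
!p <-> (p && r) = 1/7 <-> 6/7 = 2/7
((r <-> p) -> (p && q)) <-> (!p <-> (p && r)) = 3/7 <-> 2/7 = 6/7
(p -> !r) <-> (((r <-> p) -> (p && q)) <-> (!p <-> (p && r))) = 2/7 <-> 6/7 = 3/7
p && q = 6/7 && 3/7 = 3/7
!q = !3/7 = 4/7
(p && q) && !q = 3/7 && 4/7 = 3/7
q <-> p = 3/7 <-> 6/7 = 4/7
p <-> (q <-> p) = 6/7 <-> 4/7 = 5/7
((p && q) && !q) && (p <-> (q <-> p)) = 3/7 && 5/7 = 3/7
r -> q = 6/7 -> 3/7 = 4/7
q <-> q = 3/7 <-> 3/7 = 1
(r -> q) && (q <-> q) = 4/7 && 1 = 4/7
q && p = 3/7 && 6/7 = 3/7
((r -> q) && (q <-> q)) -> (q && p) = 4/7 -> 3/7 = 6/7
(((p && q) && !q) && (p <-> (q <-> p))) <-> (((r -> q) && (q <-> q)) -> (q && p)) = 3/7 <-> 6/7 = 4/7
((p -> !r) <-> (((r <-> p) -> (p && q)) <-> (!p <-> (p && r)))) && ((((p && q) && !q) && (p <-> (q <-> p))) <-> (((r -> q) && (q <-> q)) -> (q && p))) = 3/7 && 4/7 = 3/7

3/7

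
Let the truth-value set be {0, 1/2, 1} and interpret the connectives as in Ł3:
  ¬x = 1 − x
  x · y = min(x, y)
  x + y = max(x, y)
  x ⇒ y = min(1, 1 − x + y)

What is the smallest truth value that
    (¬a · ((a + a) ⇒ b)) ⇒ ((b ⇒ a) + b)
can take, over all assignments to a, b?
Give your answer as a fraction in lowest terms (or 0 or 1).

Take a = 0, b = 1/2:
¬a = ¬0 = 1
a + a = 0 + 0 = 0
(a + a) ⇒ b = 0 ⇒ 1/2 = 1
¬a · ((a + a) ⇒ b) = 1 · 1 = 1
b ⇒ a = 1/2 ⇒ 0 = 1/2
(b ⇒ a) + b = 1/2 + 1/2 = 1/2
(¬a · ((a + a) ⇒ b)) ⇒ ((b ⇒ a) + b) = 1 ⇒ 1/2 = 1/2
No assignment yields a value below 1/2, so this is the minimum.

1/2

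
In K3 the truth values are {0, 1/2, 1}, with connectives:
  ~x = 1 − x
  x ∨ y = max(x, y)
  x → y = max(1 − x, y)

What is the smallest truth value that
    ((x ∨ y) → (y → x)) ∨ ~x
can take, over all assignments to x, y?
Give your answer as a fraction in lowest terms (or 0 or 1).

1/2

Take x = 1/2, y = 1/2:
x ∨ y = 1/2 ∨ 1/2 = 1/2
y → x = 1/2 → 1/2 = 1/2
(x ∨ y) → (y → x) = 1/2 → 1/2 = 1/2
~x = ~1/2 = 1/2
((x ∨ y) → (y → x)) ∨ ~x = 1/2 ∨ 1/2 = 1/2
No assignment yields a value below 1/2, so this is the minimum.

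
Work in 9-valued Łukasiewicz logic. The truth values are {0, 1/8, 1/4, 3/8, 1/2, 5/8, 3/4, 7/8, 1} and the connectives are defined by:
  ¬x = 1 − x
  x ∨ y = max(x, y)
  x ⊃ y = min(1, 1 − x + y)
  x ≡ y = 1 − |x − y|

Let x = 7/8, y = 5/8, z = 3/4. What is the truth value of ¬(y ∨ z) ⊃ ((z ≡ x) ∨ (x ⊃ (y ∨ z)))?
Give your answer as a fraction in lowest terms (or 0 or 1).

y ∨ z = 5/8 ∨ 3/4 = 3/4
¬(y ∨ z) = ¬3/4 = 1/4
z ≡ x = 3/4 ≡ 7/8 = 7/8
y ∨ z = 5/8 ∨ 3/4 = 3/4
x ⊃ (y ∨ z) = 7/8 ⊃ 3/4 = 7/8
(z ≡ x) ∨ (x ⊃ (y ∨ z)) = 7/8 ∨ 7/8 = 7/8
¬(y ∨ z) ⊃ ((z ≡ x) ∨ (x ⊃ (y ∨ z))) = 1/4 ⊃ 7/8 = 1

1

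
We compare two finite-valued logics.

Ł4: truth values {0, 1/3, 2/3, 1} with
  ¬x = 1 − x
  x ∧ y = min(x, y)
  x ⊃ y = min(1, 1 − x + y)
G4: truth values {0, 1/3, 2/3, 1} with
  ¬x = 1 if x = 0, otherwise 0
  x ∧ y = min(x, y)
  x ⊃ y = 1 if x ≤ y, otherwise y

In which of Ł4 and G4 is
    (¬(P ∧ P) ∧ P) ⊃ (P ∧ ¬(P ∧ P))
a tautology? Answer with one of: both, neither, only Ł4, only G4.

In Ł4: every assignment gives 1 — tautology.
In G4: every assignment gives 1 — tautology.

both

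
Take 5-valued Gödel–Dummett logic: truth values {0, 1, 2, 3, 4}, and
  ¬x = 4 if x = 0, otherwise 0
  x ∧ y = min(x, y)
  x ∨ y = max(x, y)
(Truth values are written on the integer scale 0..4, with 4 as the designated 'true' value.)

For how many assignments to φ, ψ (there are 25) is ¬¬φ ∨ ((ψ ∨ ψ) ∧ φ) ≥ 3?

20

value 4: 20 assignments (counts)
value 0: 5 assignments
So 20 of the 25 assignments meet the threshold.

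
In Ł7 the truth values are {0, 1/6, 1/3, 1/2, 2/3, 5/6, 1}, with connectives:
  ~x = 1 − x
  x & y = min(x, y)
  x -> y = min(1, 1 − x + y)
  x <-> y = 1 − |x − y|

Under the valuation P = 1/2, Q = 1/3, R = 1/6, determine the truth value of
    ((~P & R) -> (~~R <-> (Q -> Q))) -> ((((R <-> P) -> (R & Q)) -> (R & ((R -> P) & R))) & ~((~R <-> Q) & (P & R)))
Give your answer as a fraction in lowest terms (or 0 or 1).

~P = ~1/2 = 1/2
~P & R = 1/2 & 1/6 = 1/6
~R = ~1/6 = 5/6
~~R = ~5/6 = 1/6
Q -> Q = 1/3 -> 1/3 = 1
~~R <-> (Q -> Q) = 1/6 <-> 1 = 1/6
(~P & R) -> (~~R <-> (Q -> Q)) = 1/6 -> 1/6 = 1
R <-> P = 1/6 <-> 1/2 = 2/3
R & Q = 1/6 & 1/3 = 1/6
(R <-> P) -> (R & Q) = 2/3 -> 1/6 = 1/2
R -> P = 1/6 -> 1/2 = 1
(R -> P) & R = 1 & 1/6 = 1/6
R & ((R -> P) & R) = 1/6 & 1/6 = 1/6
((R <-> P) -> (R & Q)) -> (R & ((R -> P) & R)) = 1/2 -> 1/6 = 2/3
~R = ~1/6 = 5/6
~R <-> Q = 5/6 <-> 1/3 = 1/2
P & R = 1/2 & 1/6 = 1/6
(~R <-> Q) & (P & R) = 1/2 & 1/6 = 1/6
~((~R <-> Q) & (P & R)) = ~1/6 = 5/6
(((R <-> P) -> (R & Q)) -> (R & ((R -> P) & R))) & ~((~R <-> Q) & (P & R)) = 2/3 & 5/6 = 2/3
((~P & R) -> (~~R <-> (Q -> Q))) -> ((((R <-> P) -> (R & Q)) -> (R & ((R -> P) & R))) & ~((~R <-> Q) & (P & R))) = 1 -> 2/3 = 2/3

2/3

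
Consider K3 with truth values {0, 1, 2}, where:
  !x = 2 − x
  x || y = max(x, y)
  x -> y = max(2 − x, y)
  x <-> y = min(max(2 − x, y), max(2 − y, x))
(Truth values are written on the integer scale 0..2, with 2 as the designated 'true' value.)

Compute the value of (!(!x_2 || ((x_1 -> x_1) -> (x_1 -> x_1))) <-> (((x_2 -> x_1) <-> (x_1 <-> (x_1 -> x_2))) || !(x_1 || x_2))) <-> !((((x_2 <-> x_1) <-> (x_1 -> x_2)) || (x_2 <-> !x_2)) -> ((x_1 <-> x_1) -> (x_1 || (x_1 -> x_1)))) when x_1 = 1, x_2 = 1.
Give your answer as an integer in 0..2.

!x_2 = !1 = 1
x_1 -> x_1 = 1 -> 1 = 1
x_1 -> x_1 = 1 -> 1 = 1
(x_1 -> x_1) -> (x_1 -> x_1) = 1 -> 1 = 1
!x_2 || ((x_1 -> x_1) -> (x_1 -> x_1)) = 1 || 1 = 1
!(!x_2 || ((x_1 -> x_1) -> (x_1 -> x_1))) = !1 = 1
x_2 -> x_1 = 1 -> 1 = 1
x_1 -> x_2 = 1 -> 1 = 1
x_1 <-> (x_1 -> x_2) = 1 <-> 1 = 1
(x_2 -> x_1) <-> (x_1 <-> (x_1 -> x_2)) = 1 <-> 1 = 1
x_1 || x_2 = 1 || 1 = 1
!(x_1 || x_2) = !1 = 1
((x_2 -> x_1) <-> (x_1 <-> (x_1 -> x_2))) || !(x_1 || x_2) = 1 || 1 = 1
!(!x_2 || ((x_1 -> x_1) -> (x_1 -> x_1))) <-> (((x_2 -> x_1) <-> (x_1 <-> (x_1 -> x_2))) || !(x_1 || x_2)) = 1 <-> 1 = 1
x_2 <-> x_1 = 1 <-> 1 = 1
x_1 -> x_2 = 1 -> 1 = 1
(x_2 <-> x_1) <-> (x_1 -> x_2) = 1 <-> 1 = 1
!x_2 = !1 = 1
x_2 <-> !x_2 = 1 <-> 1 = 1
((x_2 <-> x_1) <-> (x_1 -> x_2)) || (x_2 <-> !x_2) = 1 || 1 = 1
x_1 <-> x_1 = 1 <-> 1 = 1
x_1 -> x_1 = 1 -> 1 = 1
x_1 || (x_1 -> x_1) = 1 || 1 = 1
(x_1 <-> x_1) -> (x_1 || (x_1 -> x_1)) = 1 -> 1 = 1
(((x_2 <-> x_1) <-> (x_1 -> x_2)) || (x_2 <-> !x_2)) -> ((x_1 <-> x_1) -> (x_1 || (x_1 -> x_1))) = 1 -> 1 = 1
!((((x_2 <-> x_1) <-> (x_1 -> x_2)) || (x_2 <-> !x_2)) -> ((x_1 <-> x_1) -> (x_1 || (x_1 -> x_1)))) = !1 = 1
(!(!x_2 || ((x_1 -> x_1) -> (x_1 -> x_1))) <-> (((x_2 -> x_1) <-> (x_1 <-> (x_1 -> x_2))) || !(x_1 || x_2))) <-> !((((x_2 <-> x_1) <-> (x_1 -> x_2)) || (x_2 <-> !x_2)) -> ((x_1 <-> x_1) -> (x_1 || (x_1 -> x_1)))) = 1 <-> 1 = 1

1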